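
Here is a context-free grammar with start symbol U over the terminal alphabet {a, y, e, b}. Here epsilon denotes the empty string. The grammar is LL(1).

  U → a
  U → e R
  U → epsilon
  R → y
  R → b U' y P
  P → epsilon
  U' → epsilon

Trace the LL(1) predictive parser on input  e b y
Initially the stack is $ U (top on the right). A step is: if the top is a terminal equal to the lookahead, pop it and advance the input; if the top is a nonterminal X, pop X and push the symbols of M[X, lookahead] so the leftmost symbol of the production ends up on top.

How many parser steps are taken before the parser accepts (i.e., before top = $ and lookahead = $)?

     Stack       Input    Action
  1  $ U         e b y $  expand U → e R
  2  $ R e       e b y $  match e
  3  $ R         b y $    expand R → b U' y P
  4  $ P y U' b  b y $    match b
  5  $ P y U'    y $      expand U' → epsilon
  6  $ P y       y $      match y
  7  $ P         $        expand P → epsilon
Accept reached after 7 steps.

7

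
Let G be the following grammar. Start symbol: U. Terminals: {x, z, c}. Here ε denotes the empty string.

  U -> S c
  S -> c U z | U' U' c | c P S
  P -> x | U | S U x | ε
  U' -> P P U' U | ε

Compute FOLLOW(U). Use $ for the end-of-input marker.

FIRST(U): from U->S c we get {c, x}. So FIRST(U) = {c, x}.
FIRST(S): from S->c U z we get {c}; from S->U' U' c we get {c, x}; from S->c P S we get {c}. So FIRST(S) = {c, x}.
FIRST(P): from P->x we get {x}; from P->U we get {c, x}; from P->S U x we get {c, x}; from P->ε we get {ε}. So FIRST(P) = {ε, c, x}.
FIRST(U'): from U'->P P U' U we get {c, x}; from U'->ε we get {ε}. So FIRST(U') = {ε, c, x}.
FOLLOW(U) includes $ since U is the start symbol.
FOLLOW(S): in U->S c, S is followed by c with FIRST {c}; in S->c P S, the suffix after S is empty (adds nothing new); in P->S U x, S is followed by U x with FIRST {c, x}. Thus FOLLOW(S) = {c, x}.
FOLLOW(P): in S->c P S, P is followed by S with FIRST {c, x}; in U'->P P U' U (occurrence 1), P is followed by P U' U with FIRST {c, x}; in U'->P P U' U (occurrence 2), P is followed by U' U with FIRST {c, x}. Thus FOLLOW(P) = {c, x}.
FOLLOW(U'): in S->U' U' c (occurrence 1), U' is followed by U' c with FIRST {c, x}; in S->U' U' c (occurrence 2), U' is followed by c with FIRST {c}; in U'->P P U' U, U' is followed by U with FIRST {c, x}. Thus FOLLOW(U') = {c, x}.
FOLLOW(U): in S->c U z, U is followed by z with FIRST {z}; in P->U, the suffix after U is empty, so FOLLOW(U) ⊇ FOLLOW(P) = {c, x}; in P->S U x, U is followed by x with FIRST {x}; in U'->P P U' U, the suffix after U is empty, so FOLLOW(U) ⊇ FOLLOW(U') = {c, x}. Thus FOLLOW(U) = {$, c, x, z}.

{$, c, x, z}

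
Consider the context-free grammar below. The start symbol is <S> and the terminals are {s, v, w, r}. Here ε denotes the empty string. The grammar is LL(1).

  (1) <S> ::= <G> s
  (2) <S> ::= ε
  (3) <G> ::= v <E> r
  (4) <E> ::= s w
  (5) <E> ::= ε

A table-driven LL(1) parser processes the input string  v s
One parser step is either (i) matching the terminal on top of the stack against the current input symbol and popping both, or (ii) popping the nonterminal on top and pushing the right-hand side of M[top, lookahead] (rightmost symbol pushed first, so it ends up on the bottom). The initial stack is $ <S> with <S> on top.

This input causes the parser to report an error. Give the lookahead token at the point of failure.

     Stack        Input  Action
  1  $ <S>        v s $  expand <S> ::= <G> s
  2  $ s <G>      v s $  expand <G> ::= v <E> r
  3  $ s r <E> v  v s $  match v
  4  $ s r <E>    s $    expand <E> ::= s w
  5  $ s r w s    s $    match s
  6  $ s r w      $      error: top is terminal w but lookahead is $

$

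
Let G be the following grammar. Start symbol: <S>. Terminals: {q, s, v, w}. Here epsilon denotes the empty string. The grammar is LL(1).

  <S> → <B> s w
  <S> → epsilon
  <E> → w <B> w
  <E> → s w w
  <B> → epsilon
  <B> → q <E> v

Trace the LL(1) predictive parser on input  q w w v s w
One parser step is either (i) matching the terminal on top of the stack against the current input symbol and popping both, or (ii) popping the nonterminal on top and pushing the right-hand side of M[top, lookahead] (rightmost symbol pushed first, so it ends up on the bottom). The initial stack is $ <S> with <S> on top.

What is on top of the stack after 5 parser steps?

<B>

     Stack            Input          Action
  1  $ <S>            q w w v s w $  expand <S> → <B> s w
  2  $ w s <B>        q w w v s w $  expand <B> → q <E> v
  3  $ w s v <E> q    q w w v s w $  match q
  4  $ w s v <E>      w w v s w $    expand <E> → w <B> w
  5  $ w s v w <B> w  w w v s w $    match w
Stack after step 5: $ w s v w <B> (top = <B>).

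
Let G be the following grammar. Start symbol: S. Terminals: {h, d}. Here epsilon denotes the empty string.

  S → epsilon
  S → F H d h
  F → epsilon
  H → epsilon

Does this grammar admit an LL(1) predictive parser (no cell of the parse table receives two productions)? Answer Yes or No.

FIRST(S) = {epsilon, d}
FIRST(F) = {epsilon}
FIRST(H) = {epsilon}
FOLLOW(S) = {$}
FOLLOW(F) = {d}
FOLLOW(H) = {d}
Each cell of M receives at most one production.

Yes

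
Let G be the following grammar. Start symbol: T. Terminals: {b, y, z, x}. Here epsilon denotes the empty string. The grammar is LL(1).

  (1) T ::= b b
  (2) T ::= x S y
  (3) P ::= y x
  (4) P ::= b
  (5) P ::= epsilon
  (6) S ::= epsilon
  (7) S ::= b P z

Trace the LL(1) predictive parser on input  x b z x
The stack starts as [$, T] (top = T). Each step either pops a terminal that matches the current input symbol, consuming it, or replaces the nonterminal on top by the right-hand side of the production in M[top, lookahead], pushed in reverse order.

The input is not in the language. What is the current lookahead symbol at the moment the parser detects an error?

step 1: stack=$ T  input=x b z x $  — expand T ::= x S y
step 2: stack=$ y S x  input=x b z x $  — match x
step 3: stack=$ y S  input=b z x $  — expand S ::= b P z
step 4: stack=$ y z P b  input=b z x $  — match b
step 5: stack=$ y z P  input=z x $  — expand P ::= epsilon
step 6: stack=$ y z  input=z x $  — match z
step 7: stack=$ y  input=x $  — error: top is terminal y but lookahead is x

x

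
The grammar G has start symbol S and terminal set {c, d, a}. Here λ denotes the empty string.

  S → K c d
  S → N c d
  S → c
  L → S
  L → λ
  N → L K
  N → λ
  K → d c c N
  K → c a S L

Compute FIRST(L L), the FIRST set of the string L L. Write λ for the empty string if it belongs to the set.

{λ, c, d}

FIRST(K): from K→d c c N we get {d}; from K→c a S L we get {c}. So FIRST(K) = {c, d}.
FIRST(S): from S→K c d we get {c, d}; from S→N c d we get {c, d}; from S→c we get {c}. So FIRST(S) = {c, d}.
FIRST(L): from L→S we get {c, d}; from L→λ we get {λ}. So FIRST(L) = {λ, c, d}.
FIRST(N): from N→L K we get {c, d}; from N→λ we get {λ}. So FIRST(N) = {λ, c, d}.
FIRST(L L): take FIRST of each symbol in turn, carrying on past any symbol whose FIRST contains λ; result {λ, c, d}.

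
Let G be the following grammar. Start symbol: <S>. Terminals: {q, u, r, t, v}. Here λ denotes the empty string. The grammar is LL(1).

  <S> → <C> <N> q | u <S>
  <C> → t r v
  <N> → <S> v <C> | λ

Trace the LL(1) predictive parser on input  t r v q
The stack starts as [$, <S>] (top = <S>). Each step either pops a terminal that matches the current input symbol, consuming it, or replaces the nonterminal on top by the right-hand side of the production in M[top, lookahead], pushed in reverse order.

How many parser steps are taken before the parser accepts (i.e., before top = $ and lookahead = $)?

7

     Stack          Input      Action
  1  $ <S>          t r v q $  expand <S> → <C> <N> q
  2  $ q <N> <C>    t r v q $  expand <C> → t r v
  3  $ q <N> v r t  t r v q $  match t
  4  $ q <N> v r    r v q $    match r
  5  $ q <N> v      v q $      match v
  6  $ q <N>        q $        expand <N> → λ
  7  $ q            q $        match q
Accept reached after 7 steps.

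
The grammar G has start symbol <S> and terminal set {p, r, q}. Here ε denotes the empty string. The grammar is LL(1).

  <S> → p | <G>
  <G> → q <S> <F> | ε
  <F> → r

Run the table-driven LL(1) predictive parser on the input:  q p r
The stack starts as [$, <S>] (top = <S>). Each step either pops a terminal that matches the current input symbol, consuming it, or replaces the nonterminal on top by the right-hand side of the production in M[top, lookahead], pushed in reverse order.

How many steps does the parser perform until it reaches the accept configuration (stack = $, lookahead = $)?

step 1: stack=$ <S>  input=q p r $  — expand <S> → <G>
step 2: stack=$ <G>  input=q p r $  — expand <G> → q <S> <F>
step 3: stack=$ <F> <S> q  input=q p r $  — match q
step 4: stack=$ <F> <S>  input=p r $  — expand <S> → p
step 5: stack=$ <F> p  input=p r $  — match p
step 6: stack=$ <F>  input=r $  — expand <F> → r
step 7: stack=$ r  input=r $  — match r
Accept reached after 7 steps.

7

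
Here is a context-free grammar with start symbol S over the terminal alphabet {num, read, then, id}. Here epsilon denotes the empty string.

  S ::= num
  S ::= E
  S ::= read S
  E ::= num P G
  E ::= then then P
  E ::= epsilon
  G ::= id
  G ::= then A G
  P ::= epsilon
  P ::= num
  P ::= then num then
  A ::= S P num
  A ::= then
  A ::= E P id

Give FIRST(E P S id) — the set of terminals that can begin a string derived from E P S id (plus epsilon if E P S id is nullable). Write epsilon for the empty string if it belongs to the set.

FIRST(E): from E::=num P G we get {num}; from E::=then then P we get {then}; from E::=epsilon we get {epsilon}. So FIRST(E) = {epsilon, num, then}.
FIRST(G): from G::=id we get {id}; from G::=then A G we get {then}. So FIRST(G) = {id, then}.
FIRST(P): from P::=epsilon we get {epsilon}; from P::=num we get {num}; from P::=then num then we get {then}. So FIRST(P) = {epsilon, num, then}.
FIRST(S): from S::=num we get {num}; from S::=E we get {epsilon, num, then}; from S::=read S we get {read}. So FIRST(S) = {epsilon, num, read, then}.
FIRST(A): from A::=S P num we get {num, read, then}; from A::=then we get {then}; from A::=E P id we get {id, num, then}. So FIRST(A) = {id, num, read, then}.
FIRST(E P S id): take FIRST of each symbol in turn, carrying on past any symbol whose FIRST contains epsilon; result {id, num, read, then}.

{id, num, read, then}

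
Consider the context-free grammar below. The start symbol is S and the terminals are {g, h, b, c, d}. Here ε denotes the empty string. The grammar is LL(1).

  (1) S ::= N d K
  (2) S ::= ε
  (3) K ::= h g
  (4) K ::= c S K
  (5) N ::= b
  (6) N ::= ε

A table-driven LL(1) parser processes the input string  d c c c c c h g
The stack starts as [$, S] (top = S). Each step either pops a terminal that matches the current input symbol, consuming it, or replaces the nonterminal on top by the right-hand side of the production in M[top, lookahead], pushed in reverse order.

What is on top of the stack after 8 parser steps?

S

step 1: stack=$ S  input=d c c c c c h g $  — expand S ::= N d K
step 2: stack=$ K d N  input=d c c c c c h g $  — expand N ::= ε
step 3: stack=$ K d  input=d c c c c c h g $  — match d
step 4: stack=$ K  input=c c c c c h g $  — expand K ::= c S K
step 5: stack=$ K S c  input=c c c c c h g $  — match c
step 6: stack=$ K S  input=c c c c h g $  — expand S ::= ε
step 7: stack=$ K  input=c c c c h g $  — expand K ::= c S K
step 8: stack=$ K S c  input=c c c c h g $  — match c
Stack after step 8: $ K S (top = S).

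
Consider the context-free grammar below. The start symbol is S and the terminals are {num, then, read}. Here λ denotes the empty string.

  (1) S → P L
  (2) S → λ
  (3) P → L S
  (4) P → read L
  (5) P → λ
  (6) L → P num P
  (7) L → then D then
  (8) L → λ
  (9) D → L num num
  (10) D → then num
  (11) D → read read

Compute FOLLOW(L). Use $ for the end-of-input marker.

FIRST(S) = {λ, num, read, then}  (via P L)
FIRST(P) = {λ, num, read, then}  (via L S)
FIRST(L) = {λ, num, read, then}  (via P num P)
FIRST(D) = {num, read, then}  (via L num num)
FOLLOW(S) includes $ since S is the start symbol.
FOLLOW(D): in L→then D then, D is followed by then with FIRST {then}. Thus FOLLOW(D) = {then}.
FOLLOW(S): in P→L S, the suffix after S is empty, so FOLLOW(S) ⊇ FOLLOW(P) = {$, num, read, then}. Thus FOLLOW(S) = {$, num, read, then}.
FOLLOW(P): in S→P L, P is followed by L with FIRST {λ, num, read, then}; in S→P L, the suffix after P is nullable, so FOLLOW(P) ⊇ FOLLOW(S) = {$, num, read, then}; in L→P num P (occurrence 1), P is followed by num P with FIRST {num}; in L→P num P (occurrence 2), the suffix after P is empty, so FOLLOW(P) ⊇ FOLLOW(L) = {$, num, read, then}. Thus FOLLOW(P) = {$, num, read, then}.
FOLLOW(L): in S→P L, the suffix after L is empty, so FOLLOW(L) ⊇ FOLLOW(S) = {$, num, read, then}; in P→L S, L is followed by S with FIRST {λ, num, read, then}; in P→L S, the suffix after L is nullable, so FOLLOW(L) ⊇ FOLLOW(P) = {$, num, read, then}; in P→read L, the suffix after L is empty, so FOLLOW(L) ⊇ FOLLOW(P) = {$, num, read, then}; in D→L num num, L is followed by num num with FIRST {num}. Thus FOLLOW(L) = {$, num, read, then}.

{$, num, read, then}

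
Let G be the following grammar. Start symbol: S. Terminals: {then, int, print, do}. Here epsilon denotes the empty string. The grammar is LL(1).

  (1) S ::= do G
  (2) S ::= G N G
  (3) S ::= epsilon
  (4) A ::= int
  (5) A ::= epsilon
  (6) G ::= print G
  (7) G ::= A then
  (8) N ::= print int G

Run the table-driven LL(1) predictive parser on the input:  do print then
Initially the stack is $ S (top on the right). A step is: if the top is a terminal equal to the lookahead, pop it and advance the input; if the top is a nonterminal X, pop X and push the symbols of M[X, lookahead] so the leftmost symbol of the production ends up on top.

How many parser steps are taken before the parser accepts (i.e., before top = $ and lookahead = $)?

7

step 1: stack=$ S  input=do print then $  — expand S ::= do G
step 2: stack=$ G do  input=do print then $  — match do
step 3: stack=$ G  input=print then $  — expand G ::= print G
step 4: stack=$ G print  input=print then $  — match print
step 5: stack=$ G  input=then $  — expand G ::= A then
step 6: stack=$ then A  input=then $  — expand A ::= epsilon
step 7: stack=$ then  input=then $  — match then
Accept reached after 7 steps.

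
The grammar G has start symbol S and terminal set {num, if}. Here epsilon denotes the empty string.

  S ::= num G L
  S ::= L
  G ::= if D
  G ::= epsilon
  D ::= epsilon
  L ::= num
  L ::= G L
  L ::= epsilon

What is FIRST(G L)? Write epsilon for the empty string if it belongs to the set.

{epsilon, if, num}

FIRST(G) = {epsilon, if}
FIRST(D) = {epsilon}
FIRST(L) = {epsilon, if, num}  (via G L)
FIRST(S) = {epsilon, if, num}  (via L)
FIRST(G L): take FIRST of each symbol in turn, carrying on past any symbol whose FIRST contains epsilon; result {epsilon, if, num}.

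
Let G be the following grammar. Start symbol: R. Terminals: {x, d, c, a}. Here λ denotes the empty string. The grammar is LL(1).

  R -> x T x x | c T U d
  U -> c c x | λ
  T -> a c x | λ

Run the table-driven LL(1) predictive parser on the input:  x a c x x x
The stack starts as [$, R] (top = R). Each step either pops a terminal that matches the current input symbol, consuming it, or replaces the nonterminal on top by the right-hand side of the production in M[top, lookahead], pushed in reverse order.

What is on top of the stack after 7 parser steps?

     Stack        Input          Action
  1  $ R          x a c x x x $  expand R -> x T x x
  2  $ x x T x    x a c x x x $  match x
  3  $ x x T      a c x x x $    expand T -> a c x
  4  $ x x x c a  a c x x x $    match a
  5  $ x x x c    c x x x $      match c
  6  $ x x x      x x x $        match x
  7  $ x x        x x $          match x
Stack after step 7: $ x (top = x).

x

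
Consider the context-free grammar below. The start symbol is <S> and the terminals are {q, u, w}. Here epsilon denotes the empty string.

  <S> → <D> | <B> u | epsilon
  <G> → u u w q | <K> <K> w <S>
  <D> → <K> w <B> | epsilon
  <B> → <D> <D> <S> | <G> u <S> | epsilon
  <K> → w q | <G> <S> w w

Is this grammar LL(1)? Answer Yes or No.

FIRST(<S>) = {epsilon, u, w}
FIRST(<G>) = {u, w}
FIRST(<D>) = {epsilon, u, w}
FIRST(<B>) = {epsilon, u, w}
FIRST(<K>) = {u, w}
FOLLOW(<S>) = {$, u, w}
FOLLOW(<G>) = {u, w}
FOLLOW(<D>) = {$, u, w}
FOLLOW(<B>) = {$, u, w}
FOLLOW(<K>) = {u, w}
Cell M[<B>, $] receives both <B> → <D> <D> <S> and <B> → epsilon — the grammar is not LL(1).

No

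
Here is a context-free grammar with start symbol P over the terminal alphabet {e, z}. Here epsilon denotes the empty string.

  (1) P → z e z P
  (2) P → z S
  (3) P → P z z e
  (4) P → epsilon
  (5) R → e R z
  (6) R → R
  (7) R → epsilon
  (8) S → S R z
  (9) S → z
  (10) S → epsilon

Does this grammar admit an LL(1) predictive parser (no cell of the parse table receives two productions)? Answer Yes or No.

No

FIRST(P) = {epsilon, z}
FIRST(R) = {epsilon, e}
FIRST(S) = {epsilon, e, z}
FOLLOW(P) = {$, z}
FOLLOW(R) = {z}
FOLLOW(S) = {$, e, z}
Cell M[P, z] receives both P → z e z P and P → z S and P → P z z e and P → epsilon — the grammar is not LL(1).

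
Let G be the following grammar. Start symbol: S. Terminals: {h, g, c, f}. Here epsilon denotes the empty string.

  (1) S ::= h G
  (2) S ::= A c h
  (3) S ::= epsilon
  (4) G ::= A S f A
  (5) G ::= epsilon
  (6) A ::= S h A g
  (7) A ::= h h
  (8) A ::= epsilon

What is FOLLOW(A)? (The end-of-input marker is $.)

FIRST(S) = {epsilon, c, h}  (via A c h)
FIRST(A) = {epsilon, c, h}  (via S h A g)
FIRST(G) = {epsilon, c, f, h}  (via A S f A)
FOLLOW(S) includes $ since S is the start symbol.
FOLLOW(S): in G::=A S f A, S is followed by f A with FIRST {f}; in A::=S h A g, S is followed by h A g with FIRST {h}. Thus FOLLOW(S) = {$, f, h}.
FOLLOW(G): in S::=h G, the suffix after G is empty, so FOLLOW(G) ⊇ FOLLOW(S) = {$, f, h}. Thus FOLLOW(G) = {$, f, h}.
FOLLOW(A): in S::=A c h, A is followed by c h with FIRST {c}; in G::=A S f A (occurrence 1), A is followed by S f A with FIRST {c, f, h}; in G::=A S f A (occurrence 2), the suffix after A is empty, so FOLLOW(A) ⊇ FOLLOW(G) = {$, f, h}; in A::=S h A g, A is followed by g with FIRST {g}. Thus FOLLOW(A) = {$, c, f, g, h}.

{$, c, f, g, h}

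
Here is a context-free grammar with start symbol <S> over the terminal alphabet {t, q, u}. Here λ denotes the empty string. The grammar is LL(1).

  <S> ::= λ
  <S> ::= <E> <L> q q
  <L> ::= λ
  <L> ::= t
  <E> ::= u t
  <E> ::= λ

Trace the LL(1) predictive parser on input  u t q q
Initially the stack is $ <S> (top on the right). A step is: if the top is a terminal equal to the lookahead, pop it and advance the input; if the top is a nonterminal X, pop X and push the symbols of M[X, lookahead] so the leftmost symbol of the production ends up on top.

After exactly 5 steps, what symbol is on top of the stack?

q

step 1: stack=$ <S>  input=u t q q $  — expand <S> ::= <E> <L> q q
step 2: stack=$ q q <L> <E>  input=u t q q $  — expand <E> ::= u t
step 3: stack=$ q q <L> t u  input=u t q q $  — match u
step 4: stack=$ q q <L> t  input=t q q $  — match t
step 5: stack=$ q q <L>  input=q q $  — expand <L> ::= λ
Stack after step 5: $ q q (top = q).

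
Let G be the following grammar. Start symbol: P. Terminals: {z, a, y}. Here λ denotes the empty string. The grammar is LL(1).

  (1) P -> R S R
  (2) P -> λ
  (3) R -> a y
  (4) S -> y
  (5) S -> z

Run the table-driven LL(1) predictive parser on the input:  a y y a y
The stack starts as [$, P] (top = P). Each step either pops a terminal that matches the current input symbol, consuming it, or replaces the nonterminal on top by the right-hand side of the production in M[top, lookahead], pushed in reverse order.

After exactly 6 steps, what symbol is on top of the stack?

R

     Stack      Input        Action
  1  $ P        a y y a y $  expand P -> R S R
  2  $ R S R    a y y a y $  expand R -> a y
  3  $ R S y a  a y y a y $  match a
  4  $ R S y    y y a y $    match y
  5  $ R S      y a y $      expand S -> y
  6  $ R y      y a y $      match y
Stack after step 6: $ R (top = R).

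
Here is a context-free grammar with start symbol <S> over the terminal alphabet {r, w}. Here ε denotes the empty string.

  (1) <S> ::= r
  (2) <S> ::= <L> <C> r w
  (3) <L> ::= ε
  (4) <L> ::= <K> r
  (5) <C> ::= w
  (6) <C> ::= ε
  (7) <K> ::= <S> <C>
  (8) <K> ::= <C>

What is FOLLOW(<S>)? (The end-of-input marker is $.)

FIRST(<C>): from <C>::=w we get {w}; from <C>::=ε we get {ε}. So FIRST(<C>) = {ε, w}.
FIRST(<S>): from <S>::=r we get {r}; from <S>::=<L> <C> r w we get {r, w}. So FIRST(<S>) = {r, w}.
FIRST(<K>): from <K>::=<S> <C> we get {r, w}; from <K>::=<C> we get {ε, w}. So FIRST(<K>) = {ε, r, w}.
FIRST(<L>): from <L>::=ε we get {ε}; from <L>::=<K> r we get {r, w}. So FIRST(<L>) = {ε, r, w}.
FOLLOW(<S>) includes $ since <S> is the start symbol.
FOLLOW(<L>): in <S>::=<L> <C> r w, <L> is followed by <C> r w with FIRST {r, w}. Thus FOLLOW(<L>) = {r, w}.
FOLLOW(<K>): in <L>::=<K> r, <K> is followed by r with FIRST {r}. Thus FOLLOW(<K>) = {r}.
FOLLOW(<S>): in <K>::=<S> <C>, <S> is followed by <C> with FIRST {ε, w}; in <K>::=<S> <C>, the suffix after <S> is nullable, so FOLLOW(<S>) ⊇ FOLLOW(<K>) = {r}. Thus FOLLOW(<S>) = {$, r, w}.
FOLLOW(<C>): in <S>::=<L> <C> r w, <C> is followed by r w with FIRST {r}; in <K>::=<S> <C>, the suffix after <C> is empty, so FOLLOW(<C>) ⊇ FOLLOW(<K>) = {r}; in <K>::=<C>, the suffix after <C> is empty, so FOLLOW(<C>) ⊇ FOLLOW(<K>) = {r}. Thus FOLLOW(<C>) = {r}.

{$, r, w}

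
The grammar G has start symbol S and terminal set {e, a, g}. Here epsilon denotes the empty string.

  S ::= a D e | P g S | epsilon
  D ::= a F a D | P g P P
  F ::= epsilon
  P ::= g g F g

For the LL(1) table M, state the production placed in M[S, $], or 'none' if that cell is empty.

S ::= epsilon

FIRST(F): from F::=epsilon we get {epsilon}. So FIRST(F) = {epsilon}.
FIRST(P): from P::=g g F g we get {g}. So FIRST(P) = {g}.
FIRST(S): from S::=a D e we get {a}; from S::=P g S we get {g}; from S::=epsilon we get {epsilon}. So FIRST(S) = {epsilon, a, g}.
FIRST(D): from D::=a F a D we get {a}; from D::=P g P P we get {g}. So FIRST(D) = {a, g}.
FOLLOW(S) includes $ since S is the start symbol.
FOLLOW(S): in S::=P g S, the suffix after S is empty (adds nothing new). Thus FOLLOW(S) = {$}.
For S ::= a D e: FIRST(a D e) = {a}, so it goes in M[S, t] for t ∈ {a}.
For S ::= P g S: FIRST(P g S) = {g}, so it goes in M[S, t] for t ∈ {g}.
For S ::= epsilon: FIRST(epsilon) = {epsilon}, so it goes in M[S, t] for t ∈ {}; since epsilon ∈ FIRST, also for every t ∈ FOLLOW(S) = {$}.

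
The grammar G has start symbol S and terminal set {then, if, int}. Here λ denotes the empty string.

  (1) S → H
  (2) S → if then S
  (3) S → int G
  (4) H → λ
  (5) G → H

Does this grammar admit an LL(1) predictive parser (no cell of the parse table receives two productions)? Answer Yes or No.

Yes

FIRST(S) = {λ, if, int}
FIRST(H) = {λ}
FIRST(G) = {λ}
FOLLOW(S) = {$}
FOLLOW(H) = {$}
FOLLOW(G) = {$}
Each cell of M receives at most one production.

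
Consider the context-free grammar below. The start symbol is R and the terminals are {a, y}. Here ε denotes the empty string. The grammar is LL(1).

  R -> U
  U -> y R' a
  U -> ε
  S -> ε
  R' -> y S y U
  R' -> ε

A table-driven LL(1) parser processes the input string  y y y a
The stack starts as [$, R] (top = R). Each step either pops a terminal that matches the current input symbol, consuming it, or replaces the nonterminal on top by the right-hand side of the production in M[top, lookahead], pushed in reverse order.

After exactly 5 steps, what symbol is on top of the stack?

step 1: stack=$ R  input=y y y a $  — expand R -> U
step 2: stack=$ U  input=y y y a $  — expand U -> y R' a
step 3: stack=$ a R' y  input=y y y a $  — match y
step 4: stack=$ a R'  input=y y a $  — expand R' -> y S y U
step 5: stack=$ a U y S y  input=y y a $  — match y
Stack after step 5: $ a U y S (top = S).

S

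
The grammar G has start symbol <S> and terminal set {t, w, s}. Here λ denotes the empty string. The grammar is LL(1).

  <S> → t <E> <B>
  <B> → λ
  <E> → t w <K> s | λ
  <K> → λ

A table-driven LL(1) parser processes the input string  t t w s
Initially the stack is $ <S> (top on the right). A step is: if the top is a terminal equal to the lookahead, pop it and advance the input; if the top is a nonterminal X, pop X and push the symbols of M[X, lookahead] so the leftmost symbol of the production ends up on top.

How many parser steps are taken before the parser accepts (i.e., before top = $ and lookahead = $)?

8

step 1: stack=$ <S>  input=t t w s $  — expand <S> → t <E> <B>
step 2: stack=$ <B> <E> t  input=t t w s $  — match t
step 3: stack=$ <B> <E>  input=t w s $  — expand <E> → t w <K> s
step 4: stack=$ <B> s <K> w t  input=t w s $  — match t
step 5: stack=$ <B> s <K> w  input=w s $  — match w
step 6: stack=$ <B> s <K>  input=s $  — expand <K> → λ
step 7: stack=$ <B> s  input=s $  — match s
step 8: stack=$ <B>  input=$  — expand <B> → λ
Accept reached after 8 steps.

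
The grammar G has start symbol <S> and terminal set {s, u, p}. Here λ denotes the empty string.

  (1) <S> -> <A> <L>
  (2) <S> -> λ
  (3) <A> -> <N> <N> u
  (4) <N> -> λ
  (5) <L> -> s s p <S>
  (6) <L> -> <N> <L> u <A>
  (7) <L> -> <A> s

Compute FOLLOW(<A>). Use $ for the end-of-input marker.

FIRST(<N>) = {λ}
FIRST(<A>) = {u}  (via <N> <N> u)
FIRST(<S>) = {λ, u}  (via <A> <L>)
FIRST(<L>) = {s, u}  (via <N> <L> u <A>, <A> s)
FOLLOW(<S>) includes $ since <S> is the start symbol.
FOLLOW(<N>): in <A>-><N> <N> u (occurrence 1), <N> is followed by <N> u with FIRST {u}; in <A>-><N> <N> u (occurrence 2), <N> is followed by u with FIRST {u}; in <L>-><N> <L> u <A>, <N> is followed by <L> u <A> with FIRST {s, u}. Thus FOLLOW(<N>) = {s, u}.
FOLLOW(<S>): in <L>->s s p <S>, the suffix after <S> is empty, so FOLLOW(<S>) ⊇ FOLLOW(<L>) = {$, u}. Thus FOLLOW(<S>) = {$, u}.
FOLLOW(<L>): in <S>-><A> <L>, the suffix after <L> is empty, so FOLLOW(<L>) ⊇ FOLLOW(<S>) = {$, u}; in <L>-><N> <L> u <A>, <L> is followed by u <A> with FIRST {u}. Thus FOLLOW(<L>) = {$, u}.
FOLLOW(<A>): in <S>-><A> <L>, <A> is followed by <L> with FIRST {s, u}; in <L>-><N> <L> u <A>, the suffix after <A> is empty, so FOLLOW(<A>) ⊇ FOLLOW(<L>) = {$, u}; in <L>-><A> s, <A> is followed by s with FIRST {s}. Thus FOLLOW(<A>) = {$, s, u}.

{$, s, u}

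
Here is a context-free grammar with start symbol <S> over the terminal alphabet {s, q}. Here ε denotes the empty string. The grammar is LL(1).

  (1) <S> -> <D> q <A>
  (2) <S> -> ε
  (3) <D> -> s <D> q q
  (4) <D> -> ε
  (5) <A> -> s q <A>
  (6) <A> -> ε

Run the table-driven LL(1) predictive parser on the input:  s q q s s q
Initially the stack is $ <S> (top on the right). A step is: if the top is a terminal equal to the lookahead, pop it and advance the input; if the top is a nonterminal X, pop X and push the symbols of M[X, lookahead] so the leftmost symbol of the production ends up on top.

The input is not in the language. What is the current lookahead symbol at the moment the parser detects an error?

s

step 1: stack=$ <S>  input=s q q s s q $  — expand <S> -> <D> q <A>
step 2: stack=$ <A> q <D>  input=s q q s s q $  — expand <D> -> s <D> q q
step 3: stack=$ <A> q q q <D> s  input=s q q s s q $  — match s
step 4: stack=$ <A> q q q <D>  input=q q s s q $  — expand <D> -> ε
step 5: stack=$ <A> q q q  input=q q s s q $  — match q
step 6: stack=$ <A> q q  input=q s s q $  — match q
step 7: stack=$ <A> q  input=s s q $  — error: top is terminal q but lookahead is s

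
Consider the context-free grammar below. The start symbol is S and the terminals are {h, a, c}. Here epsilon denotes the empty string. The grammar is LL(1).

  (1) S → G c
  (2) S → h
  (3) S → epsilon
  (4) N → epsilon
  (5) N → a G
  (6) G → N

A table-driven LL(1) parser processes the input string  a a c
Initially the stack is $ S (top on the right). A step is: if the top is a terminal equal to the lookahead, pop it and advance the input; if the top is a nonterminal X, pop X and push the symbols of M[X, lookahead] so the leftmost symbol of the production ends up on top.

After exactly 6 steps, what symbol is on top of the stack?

step 1: stack=$ S  input=a a c $  — expand S → G c
step 2: stack=$ c G  input=a a c $  — expand G → N
step 3: stack=$ c N  input=a a c $  — expand N → a G
step 4: stack=$ c G a  input=a a c $  — match a
step 5: stack=$ c G  input=a c $  — expand G → N
step 6: stack=$ c N  input=a c $  — expand N → a G
Stack after step 6: $ c G a (top = a).

a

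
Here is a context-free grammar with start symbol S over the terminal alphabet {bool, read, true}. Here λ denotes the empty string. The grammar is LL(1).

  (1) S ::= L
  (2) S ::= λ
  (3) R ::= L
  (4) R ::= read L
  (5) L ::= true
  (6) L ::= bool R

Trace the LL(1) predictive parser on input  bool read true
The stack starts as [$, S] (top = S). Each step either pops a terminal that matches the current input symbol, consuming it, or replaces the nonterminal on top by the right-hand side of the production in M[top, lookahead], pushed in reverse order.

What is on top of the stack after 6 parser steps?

true

step 1: stack=$ S  input=bool read true $  — expand S ::= L
step 2: stack=$ L  input=bool read true $  — expand L ::= bool R
step 3: stack=$ R bool  input=bool read true $  — match bool
step 4: stack=$ R  input=read true $  — expand R ::= read L
step 5: stack=$ L read  input=read true $  — match read
step 6: stack=$ L  input=true $  — expand L ::= true
Stack after step 6: $ true (top = true).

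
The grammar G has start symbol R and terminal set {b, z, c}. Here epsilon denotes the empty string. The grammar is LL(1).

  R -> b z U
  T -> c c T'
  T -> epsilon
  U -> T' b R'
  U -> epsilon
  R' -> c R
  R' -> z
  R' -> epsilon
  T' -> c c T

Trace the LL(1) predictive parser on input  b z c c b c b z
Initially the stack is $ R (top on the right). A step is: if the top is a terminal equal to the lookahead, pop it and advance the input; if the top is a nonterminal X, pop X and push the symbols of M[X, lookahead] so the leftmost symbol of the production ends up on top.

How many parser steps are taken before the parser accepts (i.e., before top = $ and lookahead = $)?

      Stack         Input              Action
   1  $ R           b z c c b c b z $  expand R -> b z U
   2  $ U z b       b z c c b c b z $  match b
   3  $ U z         z c c b c b z $    match z
   4  $ U           c c b c b z $      expand U -> T' b R'
   5  $ R' b T'     c c b c b z $      expand T' -> c c T
   6  $ R' b T c c  c c b c b z $      match c
   7  $ R' b T c    c b c b z $        match c
   8  $ R' b T      b c b z $          expand T -> epsilon
   9  $ R' b        b c b z $          match b
  10  $ R'          c b z $            expand R' -> c R
  11  $ R c         c b z $            match c
  12  $ R           b z $              expand R -> b z U
  13  $ U z b       b z $              match b
  14  $ U z         z $                match z
  15  $ U           $                  expand U -> epsilon
Accept reached after 15 steps.

15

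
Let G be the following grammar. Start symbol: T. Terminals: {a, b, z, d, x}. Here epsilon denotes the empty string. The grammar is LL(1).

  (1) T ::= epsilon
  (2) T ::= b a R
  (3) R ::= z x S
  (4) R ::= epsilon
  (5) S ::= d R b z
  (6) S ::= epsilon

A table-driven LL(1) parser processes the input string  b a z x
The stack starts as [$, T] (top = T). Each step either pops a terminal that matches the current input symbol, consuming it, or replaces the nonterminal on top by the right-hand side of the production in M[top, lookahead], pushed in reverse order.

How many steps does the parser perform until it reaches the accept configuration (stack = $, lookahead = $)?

step 1: stack=$ T  input=b a z x $  — expand T ::= b a R
step 2: stack=$ R a b  input=b a z x $  — match b
step 3: stack=$ R a  input=a z x $  — match a
step 4: stack=$ R  input=z x $  — expand R ::= z x S
step 5: stack=$ S x z  input=z x $  — match z
step 6: stack=$ S x  input=x $  — match x
step 7: stack=$ S  input=$  — expand S ::= epsilon
Accept reached after 7 steps.

7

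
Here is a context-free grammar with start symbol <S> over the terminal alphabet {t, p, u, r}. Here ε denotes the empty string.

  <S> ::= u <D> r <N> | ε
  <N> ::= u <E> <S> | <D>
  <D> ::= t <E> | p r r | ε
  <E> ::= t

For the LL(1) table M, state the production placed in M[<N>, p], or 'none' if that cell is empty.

<N> ::= <D>

FIRST(<S>) = {ε, u}
FIRST(<D>) = {ε, p, t}
FIRST(<E>) = {t}
FIRST(<N>) = {ε, p, t, u}  (via <D>)
FOLLOW(<S>) includes $ since <S> is the start symbol.
FOLLOW(<S>): in <N>::=u <E> <S>, the suffix after <S> is empty, so FOLLOW(<S>) ⊇ FOLLOW(<N>) = {$}. Thus FOLLOW(<S>) = {$}.
FOLLOW(<N>): in <S>::=u <D> r <N>, the suffix after <N> is empty, so FOLLOW(<N>) ⊇ FOLLOW(<S>) = {$}. Thus FOLLOW(<N>) = {$}.
For <N> ::= u <E> <S>: FIRST(u <E> <S>) = {u}, so it goes in M[<N>, t] for t ∈ {u}.
For <N> ::= <D>: FIRST(<D>) = {ε, p, t}, so it goes in M[<N>, t] for t ∈ {p, t}; since ε ∈ FIRST, also for every t ∈ FOLLOW(<N>) = {$}.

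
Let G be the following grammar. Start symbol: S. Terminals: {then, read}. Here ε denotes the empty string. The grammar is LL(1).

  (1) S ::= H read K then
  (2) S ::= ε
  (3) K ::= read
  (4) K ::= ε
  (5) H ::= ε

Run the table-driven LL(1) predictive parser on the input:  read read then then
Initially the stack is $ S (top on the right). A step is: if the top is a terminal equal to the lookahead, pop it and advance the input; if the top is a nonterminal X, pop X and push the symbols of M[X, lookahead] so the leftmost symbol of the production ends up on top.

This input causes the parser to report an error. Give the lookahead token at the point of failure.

step 1: stack=$ S  input=read read then then $  — expand S ::= H read K then
step 2: stack=$ then K read H  input=read read then then $  — expand H ::= ε
step 3: stack=$ then K read  input=read read then then $  — match read
step 4: stack=$ then K  input=read then then $  — expand K ::= read
step 5: stack=$ then read  input=read then then $  — match read
step 6: stack=$ then  input=then then $  — match then
step 7: stack=$  input=then $  — error: stack empty but input remains

then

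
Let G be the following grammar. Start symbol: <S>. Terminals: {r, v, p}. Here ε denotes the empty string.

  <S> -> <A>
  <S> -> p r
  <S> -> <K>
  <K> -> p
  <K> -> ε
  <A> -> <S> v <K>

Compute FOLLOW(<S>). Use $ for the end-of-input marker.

{$, v}

FIRST(<K>): from <K>->p we get {p}; from <K>->ε we get {ε}. So FIRST(<K>) = {ε, p}.
FIRST(<S>): from <S>-><A> we get {p, v}; from <S>->p r we get {p}; from <S>-><K> we get {ε, p}. So FIRST(<S>) = {ε, p, v}.
FIRST(<A>): from <A>-><S> v <K> we get {p, v}. So FIRST(<A>) = {p, v}.
FOLLOW(<S>) includes $ since <S> is the start symbol.
FOLLOW(<S>): in <A>-><S> v <K>, <S> is followed by v <K> with FIRST {v}. Thus FOLLOW(<S>) = {$, v}.
FOLLOW(<A>): in <S>-><A>, the suffix after <A> is empty, so FOLLOW(<A>) ⊇ FOLLOW(<S>) = {$, v}. Thus FOLLOW(<A>) = {$, v}.
FOLLOW(<K>): in <S>-><K>, the suffix after <K> is empty, so FOLLOW(<K>) ⊇ FOLLOW(<S>) = {$, v}; in <A>-><S> v <K>, the suffix after <K> is empty, so FOLLOW(<K>) ⊇ FOLLOW(<A>) = {$, v}. Thus FOLLOW(<K>) = {$, v}.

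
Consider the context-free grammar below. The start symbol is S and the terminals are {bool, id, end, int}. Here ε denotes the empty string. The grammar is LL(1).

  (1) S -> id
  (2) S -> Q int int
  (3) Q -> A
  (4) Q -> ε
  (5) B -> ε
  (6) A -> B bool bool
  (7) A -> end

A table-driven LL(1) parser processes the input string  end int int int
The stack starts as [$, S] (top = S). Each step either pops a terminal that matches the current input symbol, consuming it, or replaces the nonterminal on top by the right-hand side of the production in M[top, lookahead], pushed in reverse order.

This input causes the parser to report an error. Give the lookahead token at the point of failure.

int

     Stack          Input              Action
  1  $ S            end int int int $  expand S -> Q int int
  2  $ int int Q    end int int int $  expand Q -> A
  3  $ int int A    end int int int $  expand A -> end
  4  $ int int end  end int int int $  match end
  5  $ int int      int int int $      match int
  6  $ int          int int $          match int
  7  $              int $              error: stack empty but input remains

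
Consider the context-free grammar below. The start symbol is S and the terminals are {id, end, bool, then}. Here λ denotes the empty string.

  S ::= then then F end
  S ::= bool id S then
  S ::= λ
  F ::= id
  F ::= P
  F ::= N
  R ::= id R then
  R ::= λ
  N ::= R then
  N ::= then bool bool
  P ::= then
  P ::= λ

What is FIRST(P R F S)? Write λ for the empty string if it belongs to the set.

{λ, bool, id, then}

FIRST(S): from S::=then then F end we get {then}; from S::=bool id S then we get {bool}; from S::=λ we get {λ}. So FIRST(S) = {λ, bool, then}.
FIRST(R): from R::=id R then we get {id}; from R::=λ we get {λ}. So FIRST(R) = {λ, id}.
FIRST(P): from P::=then we get {then}; from P::=λ we get {λ}. So FIRST(P) = {λ, then}.
FIRST(N): from N::=R then we get {id, then}; from N::=then bool bool we get {then}. So FIRST(N) = {id, then}.
FIRST(F): from F::=id we get {id}; from F::=P we get {λ, then}; from F::=N we get {id, then}. So FIRST(F) = {λ, id, then}.
FIRST(P R F S): take FIRST of each symbol in turn, carrying on past any symbol whose FIRST contains λ; result {λ, bool, id, then}.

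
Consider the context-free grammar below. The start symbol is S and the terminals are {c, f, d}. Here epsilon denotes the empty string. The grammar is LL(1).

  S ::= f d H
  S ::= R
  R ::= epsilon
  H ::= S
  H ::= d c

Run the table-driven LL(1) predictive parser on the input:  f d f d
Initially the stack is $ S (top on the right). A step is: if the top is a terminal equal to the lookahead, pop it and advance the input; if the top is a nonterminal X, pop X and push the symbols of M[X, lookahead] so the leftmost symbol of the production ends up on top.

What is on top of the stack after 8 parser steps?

step 1: stack=$ S  input=f d f d $  — expand S ::= f d H
step 2: stack=$ H d f  input=f d f d $  — match f
step 3: stack=$ H d  input=d f d $  — match d
step 4: stack=$ H  input=f d $  — expand H ::= S
step 5: stack=$ S  input=f d $  — expand S ::= f d H
step 6: stack=$ H d f  input=f d $  — match f
step 7: stack=$ H d  input=d $  — match d
step 8: stack=$ H  input=$  — expand H ::= S
Stack after step 8: $ S (top = S).

S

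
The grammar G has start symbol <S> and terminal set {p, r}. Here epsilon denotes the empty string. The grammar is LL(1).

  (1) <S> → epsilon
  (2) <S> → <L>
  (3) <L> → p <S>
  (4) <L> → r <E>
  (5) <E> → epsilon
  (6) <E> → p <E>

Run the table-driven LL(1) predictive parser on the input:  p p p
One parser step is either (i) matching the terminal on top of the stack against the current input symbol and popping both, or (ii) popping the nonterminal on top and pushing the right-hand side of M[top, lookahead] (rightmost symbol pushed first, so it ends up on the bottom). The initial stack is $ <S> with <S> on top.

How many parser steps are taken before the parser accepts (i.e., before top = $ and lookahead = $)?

10

      Stack    Input    Action
   1  $ <S>    p p p $  expand <S> → <L>
   2  $ <L>    p p p $  expand <L> → p <S>
   3  $ <S> p  p p p $  match p
   4  $ <S>    p p $    expand <S> → <L>
   5  $ <L>    p p $    expand <L> → p <S>
   6  $ <S> p  p p $    match p
   7  $ <S>    p $      expand <S> → <L>
   8  $ <L>    p $      expand <L> → p <S>
   9  $ <S> p  p $      match p
  10  $ <S>    $        expand <S> → epsilon
Accept reached after 10 steps.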